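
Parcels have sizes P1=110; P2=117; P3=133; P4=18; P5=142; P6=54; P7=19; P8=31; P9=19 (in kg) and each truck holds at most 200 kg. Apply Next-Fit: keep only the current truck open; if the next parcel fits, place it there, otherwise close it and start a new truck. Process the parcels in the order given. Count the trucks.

truck 1: place P1 (110 kg), 90 kg left
truck 2: place P2 (117 kg), 83 kg left
truck 3: place P3 (133 kg), 67 kg left
truck 3: place P4 (18 kg), 49 kg left
truck 4: place P5 (142 kg), 58 kg left
truck 4: place P6 (54 kg), 4 kg left
truck 5: place P7 (19 kg), 181 kg left
truck 5: place P8 (31 kg), 150 kg left
truck 5: place P9 (19 kg), 131 kg left
Final trucks: [110] [117] [133,18] [142,54] [19,31,19].

5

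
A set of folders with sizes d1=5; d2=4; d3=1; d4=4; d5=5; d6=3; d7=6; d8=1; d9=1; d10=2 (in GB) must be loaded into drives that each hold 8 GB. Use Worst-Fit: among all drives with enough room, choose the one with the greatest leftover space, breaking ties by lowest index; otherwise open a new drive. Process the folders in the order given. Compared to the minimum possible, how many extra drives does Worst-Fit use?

1

Worst-Fit: [5,1] [4,1,1] [4,3] [5,2] [6] → 5 drives.
Total size 32 GB; any packing needs at least ⌈32/8⌉ = 4 drives.
An optimal packing achieves that bound: [6,2] [5,3] [5,1,1,1] [4,4] → 4 drives.
Excess: 5 − 4 = 1.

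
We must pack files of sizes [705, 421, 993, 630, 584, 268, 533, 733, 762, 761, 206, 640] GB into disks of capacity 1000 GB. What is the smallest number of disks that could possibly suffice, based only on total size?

Total size = 705 + 421 + 993 + 630 + 584 + 268 + 533 + 733 + 762 + 761 + 206 + 640 = 7236 GB.
⌈7236 / 1000⌉ = 8.

8 disks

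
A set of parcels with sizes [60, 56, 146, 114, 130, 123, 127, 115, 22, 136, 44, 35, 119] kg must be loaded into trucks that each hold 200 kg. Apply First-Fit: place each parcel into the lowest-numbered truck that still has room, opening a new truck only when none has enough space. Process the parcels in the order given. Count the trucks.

Put 60 kg in truck 1; 140 kg remain.
Put 56 kg in truck 1; 84 kg remain.
Put 146 kg in truck 2; 54 kg remain.
Put 114 kg in truck 3; 86 kg remain.
Put 130 kg in truck 4; 70 kg remain.
Put 123 kg in truck 5; 77 kg remain.
Put 127 kg in truck 6; 73 kg remain.
Put 115 kg in truck 7; 85 kg remain.
Put 22 kg in truck 1; 62 kg remain.
Put 136 kg in truck 8; 64 kg remain.
Put 44 kg in truck 1; 18 kg remain.
Put 35 kg in truck 2; 19 kg remain.
Put 119 kg in truck 9; 81 kg remain.

9 trucks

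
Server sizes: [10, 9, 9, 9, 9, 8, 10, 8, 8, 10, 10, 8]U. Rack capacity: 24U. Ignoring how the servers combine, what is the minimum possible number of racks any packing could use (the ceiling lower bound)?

Total size = 10 + 9 + 9 + 9 + 9 + 8 + 10 + 8 + 8 + 10 + 10 + 8 = 108U.
⌈108 / 24⌉ = 5.

5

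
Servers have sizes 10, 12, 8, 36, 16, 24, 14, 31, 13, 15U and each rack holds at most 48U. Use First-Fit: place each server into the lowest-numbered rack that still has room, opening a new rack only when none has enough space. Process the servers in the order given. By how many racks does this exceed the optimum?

First-Fit: [10,12,8,16] [36] [24,14] [31,13] [15] → 5 racks.
Total size 179U; any packing needs at least ⌈179/48⌉ = 4 racks.
An optimal packing achieves that bound: [36,12] [31,16] [24,15,8] [14,13,10] → 4 racks.
Excess: 5 − 4 = 1.

1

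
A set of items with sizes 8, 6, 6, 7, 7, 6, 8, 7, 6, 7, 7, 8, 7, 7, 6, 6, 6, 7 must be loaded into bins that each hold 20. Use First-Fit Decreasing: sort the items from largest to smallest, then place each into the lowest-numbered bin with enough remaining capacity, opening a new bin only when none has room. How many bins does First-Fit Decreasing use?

7 bins

Sorted descending: 8, 8, 8, 7, 7, 7, 7, 7, 7, 7, 7, 6, 6, 6, 6, 6, 6, 6.
bin 1: place 8, 12 left
bin 1: place 8, 4 left
bin 2: place 8, 12 left
bin 2: place 7, 5 left
bin 3: place 7, 13 left
bin 3: place 7, 6 left
bin 4: place 7, 13 left
bin 4: place 7, 6 left
bin 5: place 7, 13 left
bin 5: place 7, 6 left
bin 6: place 7, 13 left
bin 3: place 6, 0 left
bin 4: place 6, 0 left
bin 5: place 6, 0 left
bin 6: place 6, 7 left
bin 6: place 6, 1 left
bin 7: place 6, 14 left
bin 7: place 6, 8 left
Final bins: [8,8] [8,7] [7,7,6] [7,7,6] [7,7,6] [7,6,6] [6,6].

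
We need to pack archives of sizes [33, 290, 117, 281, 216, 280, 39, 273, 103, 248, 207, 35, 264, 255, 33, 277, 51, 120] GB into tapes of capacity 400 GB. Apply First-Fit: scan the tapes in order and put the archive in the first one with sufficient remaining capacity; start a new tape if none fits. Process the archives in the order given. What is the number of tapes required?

33 GB → tape 1 (remaining 367 GB)
290 GB → tape 1 (remaining 77 GB)
117 GB → tape 2 (remaining 283 GB)
281 GB → tape 2 (remaining 2 GB)
216 GB → tape 3 (remaining 184 GB)
280 GB → tape 4 (remaining 120 GB)
39 GB → tape 1 (remaining 38 GB)
273 GB → tape 5 (remaining 127 GB)
103 GB → tape 3 (remaining 81 GB)
248 GB → tape 6 (remaining 152 GB)
207 GB → tape 7 (remaining 193 GB)
35 GB → tape 1 (remaining 3 GB)
264 GB → tape 8 (remaining 136 GB)
255 GB → tape 9 (remaining 145 GB)
33 GB → tape 3 (remaining 48 GB)
277 GB → tape 10 (remaining 123 GB)
51 GB → tape 4 (remaining 69 GB)
120 GB → tape 5 (remaining 7 GB)

10 tapes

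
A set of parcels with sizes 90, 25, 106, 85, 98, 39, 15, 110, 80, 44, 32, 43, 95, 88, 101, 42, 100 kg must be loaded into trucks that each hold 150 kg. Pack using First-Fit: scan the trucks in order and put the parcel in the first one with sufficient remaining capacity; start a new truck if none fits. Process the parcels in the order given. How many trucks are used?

Put 90 kg in truck 1; 60 kg remain.
Put 25 kg in truck 1; 35 kg remain.
Put 106 kg in truck 2; 44 kg remain.
Put 85 kg in truck 3; 65 kg remain.
Put 98 kg in truck 4; 52 kg remain.
Put 39 kg in truck 2; 5 kg remain.
Put 15 kg in truck 1; 20 kg remain.
Put 110 kg in truck 5; 40 kg remain.
Put 80 kg in truck 6; 70 kg remain.
Put 44 kg in truck 3; 21 kg remain.
Put 32 kg in truck 4; 20 kg remain.
Put 43 kg in truck 6; 27 kg remain.
Put 95 kg in truck 7; 55 kg remain.
Put 88 kg in truck 8; 62 kg remain.
Put 101 kg in truck 9; 49 kg remain.
Put 42 kg in truck 7; 13 kg remain.
Put 100 kg in truck 10; 50 kg remain.

10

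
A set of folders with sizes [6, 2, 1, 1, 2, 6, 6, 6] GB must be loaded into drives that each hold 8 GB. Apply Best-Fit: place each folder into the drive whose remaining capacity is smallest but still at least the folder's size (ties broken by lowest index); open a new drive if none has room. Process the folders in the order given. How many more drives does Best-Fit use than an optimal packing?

Best-Fit: [6,2] [1,1,2] [6] [6] [6] → 5 drives.
Total size 30 GB; any packing needs at least ⌈30/8⌉ = 4 drives.
An optimal packing achieves that bound: [6,2] [6,2] [6,1,1] [6] → 4 drives.
Excess: 5 − 4 = 1.

1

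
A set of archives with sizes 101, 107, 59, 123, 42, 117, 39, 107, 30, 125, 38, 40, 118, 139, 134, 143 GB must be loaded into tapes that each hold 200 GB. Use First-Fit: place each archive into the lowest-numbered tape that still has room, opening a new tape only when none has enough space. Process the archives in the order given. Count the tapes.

101 GB → tape 1 (remaining 99 GB)
107 GB → tape 2 (remaining 93 GB)
59 GB → tape 1 (remaining 40 GB)
123 GB → tape 3 (remaining 77 GB)
42 GB → tape 2 (remaining 51 GB)
117 GB → tape 4 (remaining 83 GB)
39 GB → tape 1 (remaining 1 GB)
107 GB → tape 5 (remaining 93 GB)
30 GB → tape 2 (remaining 21 GB)
125 GB → tape 6 (remaining 75 GB)
38 GB → tape 3 (remaining 39 GB)
40 GB → tape 4 (remaining 43 GB)
118 GB → tape 7 (remaining 82 GB)
139 GB → tape 8 (remaining 61 GB)
134 GB → tape 9 (remaining 66 GB)
143 GB → tape 10 (remaining 57 GB)

10 tapes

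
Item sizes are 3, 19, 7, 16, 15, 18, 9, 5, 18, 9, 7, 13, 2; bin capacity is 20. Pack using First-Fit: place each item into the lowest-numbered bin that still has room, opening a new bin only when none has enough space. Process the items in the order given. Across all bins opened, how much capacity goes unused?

19

3 → bin 1 (remaining 17)
19 → bin 2 (remaining 1)
7 → bin 1 (remaining 10)
16 → bin 3 (remaining 4)
15 → bin 4 (remaining 5)
18 → bin 5 (remaining 2)
9 → bin 1 (remaining 1)
5 → bin 4 (remaining 0)
18 → bin 6 (remaining 2)
9 → bin 7 (remaining 11)
7 → bin 7 (remaining 4)
13 → bin 8 (remaining 7)
2 → bin 3 (remaining 2)
8 bins × 20 = 160; used 141; unused 19.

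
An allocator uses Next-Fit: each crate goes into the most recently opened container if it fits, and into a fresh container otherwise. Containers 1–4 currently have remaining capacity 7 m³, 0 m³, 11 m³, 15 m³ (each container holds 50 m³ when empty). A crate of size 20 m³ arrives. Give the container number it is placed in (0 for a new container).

Next-Fit only looks at container 4, which has 15 m³ free.
20 m³ does not fit, so a new container is opened.

0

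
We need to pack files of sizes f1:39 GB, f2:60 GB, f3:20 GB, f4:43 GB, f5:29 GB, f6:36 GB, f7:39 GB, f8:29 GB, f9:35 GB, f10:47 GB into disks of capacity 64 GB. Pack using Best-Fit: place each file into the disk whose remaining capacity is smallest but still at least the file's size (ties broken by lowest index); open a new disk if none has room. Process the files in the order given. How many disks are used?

8 disks

disk 1: place f1 (39 GB), 25 GB left
disk 2: place f2 (60 GB), 4 GB left
disk 1: place f3 (20 GB), 5 GB left
disk 3: place f4 (43 GB), 21 GB left
disk 4: place f5 (29 GB), 35 GB left
disk 5: place f6 (36 GB), 28 GB left
disk 6: place f7 (39 GB), 25 GB left
disk 4: place f8 (29 GB), 6 GB left
disk 7: place f9 (35 GB), 29 GB left
disk 8: place f10 (47 GB), 17 GB left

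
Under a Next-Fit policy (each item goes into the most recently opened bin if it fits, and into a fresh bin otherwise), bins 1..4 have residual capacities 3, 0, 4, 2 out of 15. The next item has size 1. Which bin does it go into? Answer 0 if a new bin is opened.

Next-Fit only looks at bin 4, which has 2 free.
1 fits there.

4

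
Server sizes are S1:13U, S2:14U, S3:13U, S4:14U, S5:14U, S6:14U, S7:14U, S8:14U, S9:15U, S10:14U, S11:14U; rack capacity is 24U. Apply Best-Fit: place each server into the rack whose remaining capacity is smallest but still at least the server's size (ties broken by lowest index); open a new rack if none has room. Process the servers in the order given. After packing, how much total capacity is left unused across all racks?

S1 (13U) → rack 1 (remaining 11U)
S2 (14U) → rack 2 (remaining 10U)
S3 (13U) → rack 3 (remaining 11U)
S4 (14U) → rack 4 (remaining 10U)
S5 (14U) → rack 5 (remaining 10U)
S6 (14U) → rack 6 (remaining 10U)
S7 (14U) → rack 7 (remaining 10U)
S8 (14U) → rack 8 (remaining 10U)
S9 (15U) → rack 9 (remaining 9U)
S10 (14U) → rack 10 (remaining 10U)
S11 (14U) → rack 11 (remaining 10U)
11 racks × 24U = 264U; used 153U; unused 111U.

111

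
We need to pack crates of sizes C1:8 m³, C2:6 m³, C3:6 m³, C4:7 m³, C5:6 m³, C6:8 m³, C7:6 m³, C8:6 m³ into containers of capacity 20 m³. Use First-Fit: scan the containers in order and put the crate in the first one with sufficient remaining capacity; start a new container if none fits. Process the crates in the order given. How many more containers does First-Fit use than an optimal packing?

0

First-Fit: [8,6,6] [7,6,6] [8,6] → 3 containers.
Total size 53 m³; any packing needs at least ⌈53/20⌉ = 3 containers.
So 3 is already optimal.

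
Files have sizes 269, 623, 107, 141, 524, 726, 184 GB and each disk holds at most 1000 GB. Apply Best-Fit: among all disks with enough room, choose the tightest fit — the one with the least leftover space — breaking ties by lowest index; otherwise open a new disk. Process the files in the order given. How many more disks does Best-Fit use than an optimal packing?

Best-Fit: [269,623,107] [141,524] [726,184] → 3 disks.
Total size 2574 GB; any packing needs at least ⌈2574/1000⌉ = 3 disks.
So 3 is already optimal.

0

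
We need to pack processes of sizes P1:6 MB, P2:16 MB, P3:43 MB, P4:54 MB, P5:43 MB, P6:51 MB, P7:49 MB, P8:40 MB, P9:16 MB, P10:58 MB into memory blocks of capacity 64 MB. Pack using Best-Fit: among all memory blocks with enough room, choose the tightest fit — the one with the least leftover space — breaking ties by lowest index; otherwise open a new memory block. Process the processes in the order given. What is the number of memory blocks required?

7 memory blocks

Put P1 (6 MB) in memory block 1; 58 MB remain.
Put P2 (16 MB) in memory block 1; 42 MB remain.
Put P3 (43 MB) in memory block 2; 21 MB remain.
Put P4 (54 MB) in memory block 3; 10 MB remain.
Put P5 (43 MB) in memory block 4; 21 MB remain.
Put P6 (51 MB) in memory block 5; 13 MB remain.
Put P7 (49 MB) in memory block 6; 15 MB remain.
Put P8 (40 MB) in memory block 1; 2 MB remain.
Put P9 (16 MB) in memory block 2; 5 MB remain.
Put P10 (58 MB) in memory block 7; 6 MB remain.
Final memory blocks: [6,16,40] [43,16] [54] [43] [51] [49] [58].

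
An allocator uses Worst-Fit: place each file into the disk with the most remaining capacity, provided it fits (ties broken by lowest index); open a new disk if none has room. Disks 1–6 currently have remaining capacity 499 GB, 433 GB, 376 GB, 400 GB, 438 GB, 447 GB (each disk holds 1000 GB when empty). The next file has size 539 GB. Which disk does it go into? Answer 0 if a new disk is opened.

No disk has ≥ 539 GB free, so a new disk is opened.

0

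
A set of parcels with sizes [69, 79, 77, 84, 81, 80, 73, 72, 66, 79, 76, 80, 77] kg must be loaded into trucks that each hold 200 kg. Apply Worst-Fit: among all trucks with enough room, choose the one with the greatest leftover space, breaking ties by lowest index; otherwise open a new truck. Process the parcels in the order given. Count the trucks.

7

69 kg → truck 1 (remaining 131 kg)
79 kg → truck 1 (remaining 52 kg)
77 kg → truck 2 (remaining 123 kg)
84 kg → truck 2 (remaining 39 kg)
81 kg → truck 3 (remaining 119 kg)
80 kg → truck 3 (remaining 39 kg)
73 kg → truck 4 (remaining 127 kg)
72 kg → truck 4 (remaining 55 kg)
66 kg → truck 5 (remaining 134 kg)
79 kg → truck 5 (remaining 55 kg)
76 kg → truck 6 (remaining 124 kg)
80 kg → truck 6 (remaining 44 kg)
77 kg → truck 7 (remaining 123 kg)
Final trucks: [69,79] [77,84] [81,80] [73,72] [66,79] [76,80] [77].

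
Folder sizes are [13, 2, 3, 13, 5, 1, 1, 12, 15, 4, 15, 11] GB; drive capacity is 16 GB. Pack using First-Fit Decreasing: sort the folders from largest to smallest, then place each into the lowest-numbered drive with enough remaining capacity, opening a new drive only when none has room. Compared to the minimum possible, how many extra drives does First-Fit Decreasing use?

0

First-Fit Decreasing: [15,1] [15,1] [13,3] [13,2] [12,4] [11,5] → 6 drives.
Total size 95 GB; any packing needs at least ⌈95/16⌉ = 6 drives.
So 6 is already optimal.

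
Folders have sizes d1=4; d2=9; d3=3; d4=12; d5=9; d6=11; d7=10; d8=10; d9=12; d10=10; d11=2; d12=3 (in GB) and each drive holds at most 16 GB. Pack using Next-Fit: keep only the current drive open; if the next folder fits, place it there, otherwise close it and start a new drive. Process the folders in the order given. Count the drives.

Put d1 (4 GB) in drive 1; 12 GB remain.
Put d2 (9 GB) in drive 1; 3 GB remain.
Put d3 (3 GB) in drive 1; 0 GB remain.
Put d4 (12 GB) in drive 2; 4 GB remain.
Put d5 (9 GB) in drive 3; 7 GB remain.
Put d6 (11 GB) in drive 4; 5 GB remain.
Put d7 (10 GB) in drive 5; 6 GB remain.
Put d8 (10 GB) in drive 6; 6 GB remain.
Put d9 (12 GB) in drive 7; 4 GB remain.
Put d10 (10 GB) in drive 8; 6 GB remain.
Put d11 (2 GB) in drive 8; 4 GB remain.
Put d12 (3 GB) in drive 8; 1 GB remain.
Final drives: [4,9,3] [12] [9] [11] [10] [10] [12] [10,2,3].

8 drives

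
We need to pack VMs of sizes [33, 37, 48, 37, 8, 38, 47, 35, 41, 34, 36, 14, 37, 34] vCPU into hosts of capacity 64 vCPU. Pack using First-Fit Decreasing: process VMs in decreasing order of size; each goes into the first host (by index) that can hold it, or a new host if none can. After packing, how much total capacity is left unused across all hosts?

289

Sorted descending: 48, 47, 41, 38, 37, 37, 37, 36, 35, 34, 34, 33, 14, 8.
host 1: place 48 vCPU, 16 vCPU left
host 2: place 47 vCPU, 17 vCPU left
host 3: place 41 vCPU, 23 vCPU left
host 4: place 38 vCPU, 26 vCPU left
host 5: place 37 vCPU, 27 vCPU left
host 6: place 37 vCPU, 27 vCPU left
host 7: place 37 vCPU, 27 vCPU left
host 8: place 36 vCPU, 28 vCPU left
host 9: place 35 vCPU, 29 vCPU left
host 10: place 34 vCPU, 30 vCPU left
host 11: place 34 vCPU, 30 vCPU left
host 12: place 33 vCPU, 31 vCPU left
host 1: place 14 vCPU, 2 vCPU left
host 2: place 8 vCPU, 9 vCPU left
12 hosts × 64 vCPU = 768 vCPU; used 479 vCPU; unused 289 vCPU.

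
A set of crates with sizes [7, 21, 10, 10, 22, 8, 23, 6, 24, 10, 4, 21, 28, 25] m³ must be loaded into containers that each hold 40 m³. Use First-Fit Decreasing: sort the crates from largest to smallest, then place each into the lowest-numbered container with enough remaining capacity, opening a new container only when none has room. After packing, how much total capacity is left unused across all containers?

Sorted descending: 28, 25, 24, 23, 22, 21, 21, 10, 10, 10, 8, 7, 6, 4.
container 1: place 28 m³, 12 m³ left
container 2: place 25 m³, 15 m³ left
container 3: place 24 m³, 16 m³ left
container 4: place 23 m³, 17 m³ left
container 5: place 22 m³, 18 m³ left
container 6: place 21 m³, 19 m³ left
container 7: place 21 m³, 19 m³ left
container 1: place 10 m³, 2 m³ left
container 2: place 10 m³, 5 m³ left
container 3: place 10 m³, 6 m³ left
container 4: place 8 m³, 9 m³ left
container 4: place 7 m³, 2 m³ left
container 3: place 6 m³, 0 m³ left
container 2: place 4 m³, 1 m³ left
7 containers × 40 m³ = 280 m³; used 219 m³; unused 61 m³.

61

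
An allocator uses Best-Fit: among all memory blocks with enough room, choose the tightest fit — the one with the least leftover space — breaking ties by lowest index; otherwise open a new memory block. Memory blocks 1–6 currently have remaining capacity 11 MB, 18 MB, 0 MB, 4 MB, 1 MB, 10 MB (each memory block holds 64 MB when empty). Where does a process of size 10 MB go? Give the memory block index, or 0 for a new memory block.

6

Memory blocks with room: memory block 1 (11 MB), memory block 2 (18 MB), memory block 6 (10 MB).
Tightest fit is memory block 6 with 10 MB free.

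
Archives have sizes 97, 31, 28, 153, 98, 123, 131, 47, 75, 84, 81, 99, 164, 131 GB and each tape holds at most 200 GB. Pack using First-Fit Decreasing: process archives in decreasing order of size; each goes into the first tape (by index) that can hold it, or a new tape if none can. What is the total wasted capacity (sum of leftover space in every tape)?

258

Sorted descending: 164, 153, 131, 131, 123, 99, 98, 97, 84, 81, 75, 47, 31, 28.
Put 164 GB in tape 1; 36 GB remain.
Put 153 GB in tape 2; 47 GB remain.
Put 131 GB in tape 3; 69 GB remain.
Put 131 GB in tape 4; 69 GB remain.
Put 123 GB in tape 5; 77 GB remain.
Put 99 GB in tape 6; 101 GB remain.
Put 98 GB in tape 6; 3 GB remain.
Put 97 GB in tape 7; 103 GB remain.
Put 84 GB in tape 7; 19 GB remain.
Put 81 GB in tape 8; 119 GB remain.
Put 75 GB in tape 5; 2 GB remain.
Put 47 GB in tape 2; 0 GB remain.
Put 31 GB in tape 1; 5 GB remain.
Put 28 GB in tape 3; 41 GB remain.
8 tapes × 200 GB = 1600 GB; used 1342 GB; unused 258 GB.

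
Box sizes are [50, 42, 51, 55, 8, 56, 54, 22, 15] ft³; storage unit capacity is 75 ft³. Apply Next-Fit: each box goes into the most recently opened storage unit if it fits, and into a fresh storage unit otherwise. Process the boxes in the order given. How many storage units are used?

50 ft³ → storage unit 1 (remaining 25 ft³)
42 ft³ → storage unit 2 (remaining 33 ft³)
51 ft³ → storage unit 3 (remaining 24 ft³)
55 ft³ → storage unit 4 (remaining 20 ft³)
8 ft³ → storage unit 4 (remaining 12 ft³)
56 ft³ → storage unit 5 (remaining 19 ft³)
54 ft³ → storage unit 6 (remaining 21 ft³)
22 ft³ → storage unit 7 (remaining 53 ft³)
15 ft³ → storage unit 7 (remaining 38 ft³)

7 storage units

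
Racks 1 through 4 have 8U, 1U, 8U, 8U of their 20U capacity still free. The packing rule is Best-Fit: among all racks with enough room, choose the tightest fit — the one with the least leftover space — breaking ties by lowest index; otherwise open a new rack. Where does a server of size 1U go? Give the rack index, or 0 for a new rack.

Racks with room: rack 1 (8U), rack 2 (1U), rack 3 (8U), rack 4 (8U).
Tightest fit is rack 2 with 1U free.

2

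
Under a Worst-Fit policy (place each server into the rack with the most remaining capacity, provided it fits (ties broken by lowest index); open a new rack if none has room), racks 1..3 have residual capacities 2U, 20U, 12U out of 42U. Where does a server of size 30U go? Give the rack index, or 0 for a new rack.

No rack has ≥ 30U free, so a new rack is opened.

0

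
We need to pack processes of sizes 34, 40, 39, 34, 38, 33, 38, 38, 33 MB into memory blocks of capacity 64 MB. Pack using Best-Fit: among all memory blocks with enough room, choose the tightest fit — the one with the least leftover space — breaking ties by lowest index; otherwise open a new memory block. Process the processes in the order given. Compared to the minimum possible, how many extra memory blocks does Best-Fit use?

Best-Fit: [34] [40] [39] [34] [38] [33] [38] [38] [33] → 9 memory blocks.
9 processes exceed 32 MB (half the capacity), and no two of those can share a memory block, so at least 9 memory blocks are needed.
So 9 is already optimal.

0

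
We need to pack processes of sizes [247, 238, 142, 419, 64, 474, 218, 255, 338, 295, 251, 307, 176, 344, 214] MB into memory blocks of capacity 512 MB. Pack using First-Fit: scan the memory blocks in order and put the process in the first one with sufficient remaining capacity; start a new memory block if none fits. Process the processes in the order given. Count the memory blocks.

10

memory block 1: place 247 MB, 265 MB left
memory block 1: place 238 MB, 27 MB left
memory block 2: place 142 MB, 370 MB left
memory block 3: place 419 MB, 93 MB left
memory block 2: place 64 MB, 306 MB left
memory block 4: place 474 MB, 38 MB left
memory block 2: place 218 MB, 88 MB left
memory block 5: place 255 MB, 257 MB left
memory block 6: place 338 MB, 174 MB left
memory block 7: place 295 MB, 217 MB left
memory block 5: place 251 MB, 6 MB left
memory block 8: place 307 MB, 205 MB left
memory block 7: place 176 MB, 41 MB left
memory block 9: place 344 MB, 168 MB left
memory block 10: place 214 MB, 298 MB left
Final memory blocks: [247,238] [142,64,218] [419] [474] [255,251] [338] [295,176] [307] [344] [214].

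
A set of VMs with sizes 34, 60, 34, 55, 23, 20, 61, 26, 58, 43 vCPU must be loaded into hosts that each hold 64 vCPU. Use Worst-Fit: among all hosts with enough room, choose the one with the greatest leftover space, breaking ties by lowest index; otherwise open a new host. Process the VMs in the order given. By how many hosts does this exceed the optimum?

Worst-Fit: [34,23] [60] [34,20] [55] [61] [26] [58] [43] → 8 hosts.
Total size 414 vCPU; any packing needs at least ⌈414/64⌉ = 7 hosts.
An optimal packing achieves that bound: [61] [60] [58] [55] [43,20] [34,26] [34,23] → 7 hosts.
Excess: 8 − 7 = 1.

1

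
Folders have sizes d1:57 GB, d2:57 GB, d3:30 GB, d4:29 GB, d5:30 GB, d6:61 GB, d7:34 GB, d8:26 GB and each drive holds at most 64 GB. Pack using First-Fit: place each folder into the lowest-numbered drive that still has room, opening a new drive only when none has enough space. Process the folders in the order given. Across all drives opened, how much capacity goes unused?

d1 (57 GB) → drive 1 (remaining 7 GB)
d2 (57 GB) → drive 2 (remaining 7 GB)
d3 (30 GB) → drive 3 (remaining 34 GB)
d4 (29 GB) → drive 3 (remaining 5 GB)
d5 (30 GB) → drive 4 (remaining 34 GB)
d6 (61 GB) → drive 5 (remaining 3 GB)
d7 (34 GB) → drive 4 (remaining 0 GB)
d8 (26 GB) → drive 6 (remaining 38 GB)
6 drives × 64 GB = 384 GB; used 324 GB; unused 60 GB.

60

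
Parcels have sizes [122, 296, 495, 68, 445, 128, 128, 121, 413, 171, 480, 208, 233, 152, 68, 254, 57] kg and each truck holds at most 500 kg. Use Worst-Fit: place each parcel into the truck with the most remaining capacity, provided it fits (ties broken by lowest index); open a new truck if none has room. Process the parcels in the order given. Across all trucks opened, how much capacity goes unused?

truck 1: place 122 kg, 378 kg left
truck 1: place 296 kg, 82 kg left
truck 2: place 495 kg, 5 kg left
truck 1: place 68 kg, 14 kg left
truck 3: place 445 kg, 55 kg left
truck 4: place 128 kg, 372 kg left
truck 4: place 128 kg, 244 kg left
truck 4: place 121 kg, 123 kg left
truck 5: place 413 kg, 87 kg left
truck 6: place 171 kg, 329 kg left
truck 7: place 480 kg, 20 kg left
truck 6: place 208 kg, 121 kg left
truck 8: place 233 kg, 267 kg left
truck 8: place 152 kg, 115 kg left
truck 4: place 68 kg, 55 kg left
truck 9: place 254 kg, 246 kg left
truck 9: place 57 kg, 189 kg left
9 trucks × 500 kg = 4500 kg; used 3839 kg; unused 661 kg.

661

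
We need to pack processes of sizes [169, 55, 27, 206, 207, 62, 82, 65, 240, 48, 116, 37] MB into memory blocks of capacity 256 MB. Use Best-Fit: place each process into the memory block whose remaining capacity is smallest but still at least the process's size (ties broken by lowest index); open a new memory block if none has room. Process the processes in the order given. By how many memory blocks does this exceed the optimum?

0

Best-Fit: [169,55,27] [206] [207,48] [62,82,65,37] [240] [116] → 6 memory blocks.
Total size 1314 MB; any packing needs at least ⌈1314/256⌉ = 6 memory blocks.
So 6 is already optimal.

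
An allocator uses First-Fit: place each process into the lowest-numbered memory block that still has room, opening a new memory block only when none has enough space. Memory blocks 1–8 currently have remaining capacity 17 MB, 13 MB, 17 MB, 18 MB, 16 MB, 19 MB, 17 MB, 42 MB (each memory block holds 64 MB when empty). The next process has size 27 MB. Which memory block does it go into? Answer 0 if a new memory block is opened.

Memory blocks with room: memory block 8 (42 MB).
The first with room is memory block 8.

8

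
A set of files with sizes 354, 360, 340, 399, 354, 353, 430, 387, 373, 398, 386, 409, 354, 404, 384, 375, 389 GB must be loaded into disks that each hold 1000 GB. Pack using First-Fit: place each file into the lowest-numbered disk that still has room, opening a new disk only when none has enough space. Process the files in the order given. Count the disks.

9 disks

354 GB → disk 1 (remaining 646 GB)
360 GB → disk 1 (remaining 286 GB)
340 GB → disk 2 (remaining 660 GB)
399 GB → disk 2 (remaining 261 GB)
354 GB → disk 3 (remaining 646 GB)
353 GB → disk 3 (remaining 293 GB)
430 GB → disk 4 (remaining 570 GB)
387 GB → disk 4 (remaining 183 GB)
373 GB → disk 5 (remaining 627 GB)
398 GB → disk 5 (remaining 229 GB)
386 GB → disk 6 (remaining 614 GB)
409 GB → disk 6 (remaining 205 GB)
354 GB → disk 7 (remaining 646 GB)
404 GB → disk 7 (remaining 242 GB)
384 GB → disk 8 (remaining 616 GB)
375 GB → disk 8 (remaining 241 GB)
389 GB → disk 9 (remaining 611 GB)
Final disks: [354,360] [340,399] [354,353] [430,387] [373,398] [386,409] [354,404] [384,375] [389].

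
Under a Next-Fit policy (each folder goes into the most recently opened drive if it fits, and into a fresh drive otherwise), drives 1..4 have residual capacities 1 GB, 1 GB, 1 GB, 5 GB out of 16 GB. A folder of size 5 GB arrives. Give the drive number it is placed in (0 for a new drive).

Next-Fit only looks at drive 4, which has 5 GB free.
5 GB fits there.

4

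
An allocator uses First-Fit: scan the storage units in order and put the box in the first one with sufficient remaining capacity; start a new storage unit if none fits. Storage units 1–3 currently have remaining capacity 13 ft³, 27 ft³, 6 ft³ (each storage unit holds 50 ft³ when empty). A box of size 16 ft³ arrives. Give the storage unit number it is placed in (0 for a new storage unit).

Storage units with room: storage unit 2 (27 ft³).
The first with room is storage unit 2.

2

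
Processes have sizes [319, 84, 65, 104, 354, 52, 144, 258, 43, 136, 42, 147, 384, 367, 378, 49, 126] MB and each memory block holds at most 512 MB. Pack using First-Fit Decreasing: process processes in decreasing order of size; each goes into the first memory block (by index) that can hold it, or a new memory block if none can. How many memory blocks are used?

7

Sorted descending: 384, 378, 367, 354, 319, 258, 147, 144, 136, 126, 104, 84, 65, 52, 49, 43, 42.
384 MB → memory block 1 (remaining 128 MB)
378 MB → memory block 2 (remaining 134 MB)
367 MB → memory block 3 (remaining 145 MB)
354 MB → memory block 4 (remaining 158 MB)
319 MB → memory block 5 (remaining 193 MB)
258 MB → memory block 6 (remaining 254 MB)
147 MB → memory block 4 (remaining 11 MB)
144 MB → memory block 3 (remaining 1 MB)
136 MB → memory block 5 (remaining 57 MB)
126 MB → memory block 1 (remaining 2 MB)
104 MB → memory block 2 (remaining 30 MB)
84 MB → memory block 6 (remaining 170 MB)
65 MB → memory block 6 (remaining 105 MB)
52 MB → memory block 5 (remaining 5 MB)
49 MB → memory block 6 (remaining 56 MB)
43 MB → memory block 6 (remaining 13 MB)
42 MB → memory block 7 (remaining 470 MB)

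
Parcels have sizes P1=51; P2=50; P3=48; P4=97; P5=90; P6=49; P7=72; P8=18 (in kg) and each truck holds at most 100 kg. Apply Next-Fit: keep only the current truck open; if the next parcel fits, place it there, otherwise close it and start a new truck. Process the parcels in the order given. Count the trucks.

6

Put P1 (51 kg) in truck 1; 49 kg remain.
Put P2 (50 kg) in truck 2; 50 kg remain.
Put P3 (48 kg) in truck 2; 2 kg remain.
Put P4 (97 kg) in truck 3; 3 kg remain.
Put P5 (90 kg) in truck 4; 10 kg remain.
Put P6 (49 kg) in truck 5; 51 kg remain.
Put P7 (72 kg) in truck 6; 28 kg remain.
Put P8 (18 kg) in truck 6; 10 kg remain.
Final trucks: [51] [50,48] [97] [90] [49] [72,18].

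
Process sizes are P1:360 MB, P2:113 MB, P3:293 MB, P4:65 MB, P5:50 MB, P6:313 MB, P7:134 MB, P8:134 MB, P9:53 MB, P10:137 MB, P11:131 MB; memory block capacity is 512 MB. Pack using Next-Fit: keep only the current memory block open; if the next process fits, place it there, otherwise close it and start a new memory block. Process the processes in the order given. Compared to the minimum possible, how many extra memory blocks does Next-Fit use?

Next-Fit: [360,113] [293,65,50] [313,134] [134,53,137,131] → 4 memory blocks.
Total size 1783 MB; any packing needs at least ⌈1783/512⌉ = 4 memory blocks.
So 4 is already optimal.

0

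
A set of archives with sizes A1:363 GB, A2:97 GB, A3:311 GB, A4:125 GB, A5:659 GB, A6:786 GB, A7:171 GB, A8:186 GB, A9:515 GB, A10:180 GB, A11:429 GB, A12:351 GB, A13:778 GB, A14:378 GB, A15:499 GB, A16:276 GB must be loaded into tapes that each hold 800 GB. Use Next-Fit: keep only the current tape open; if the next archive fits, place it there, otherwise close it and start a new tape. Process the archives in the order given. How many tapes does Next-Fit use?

9

A1 (363 GB) → tape 1 (remaining 437 GB)
A2 (97 GB) → tape 1 (remaining 340 GB)
A3 (311 GB) → tape 1 (remaining 29 GB)
A4 (125 GB) → tape 2 (remaining 675 GB)
A5 (659 GB) → tape 2 (remaining 16 GB)
A6 (786 GB) → tape 3 (remaining 14 GB)
A7 (171 GB) → tape 4 (remaining 629 GB)
A8 (186 GB) → tape 4 (remaining 443 GB)
A9 (515 GB) → tape 5 (remaining 285 GB)
A10 (180 GB) → tape 5 (remaining 105 GB)
A11 (429 GB) → tape 6 (remaining 371 GB)
A12 (351 GB) → tape 6 (remaining 20 GB)
A13 (778 GB) → tape 7 (remaining 22 GB)
A14 (378 GB) → tape 8 (remaining 422 GB)
A15 (499 GB) → tape 9 (remaining 301 GB)
A16 (276 GB) → tape 9 (remaining 25 GB)
Final tapes: [363,97,311] [125,659] [786] [171,186] [515,180] [429,351] [778] [378] [499,276].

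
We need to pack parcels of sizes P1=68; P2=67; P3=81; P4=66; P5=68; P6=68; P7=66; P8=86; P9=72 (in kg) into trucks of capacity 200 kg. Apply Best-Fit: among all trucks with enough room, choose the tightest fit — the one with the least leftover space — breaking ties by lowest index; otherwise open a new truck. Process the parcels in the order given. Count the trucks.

5 trucks

Put P1 (68 kg) in truck 1; 132 kg remain.
Put P2 (67 kg) in truck 1; 65 kg remain.
Put P3 (81 kg) in truck 2; 119 kg remain.
Put P4 (66 kg) in truck 2; 53 kg remain.
Put P5 (68 kg) in truck 3; 132 kg remain.
Put P6 (68 kg) in truck 3; 64 kg remain.
Put P7 (66 kg) in truck 4; 134 kg remain.
Put P8 (86 kg) in truck 4; 48 kg remain.
Put P9 (72 kg) in truck 5; 128 kg remain.
Final trucks: [68,67] [81,66] [68,68] [66,86] [72].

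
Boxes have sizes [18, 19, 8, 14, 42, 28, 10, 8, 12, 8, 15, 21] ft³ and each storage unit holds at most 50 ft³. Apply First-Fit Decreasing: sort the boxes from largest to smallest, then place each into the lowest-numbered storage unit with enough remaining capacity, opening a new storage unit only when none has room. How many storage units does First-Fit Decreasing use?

Sorted descending: 42, 28, 21, 19, 18, 15, 14, 12, 10, 8, 8, 8.
storage unit 1: place 42 ft³, 8 ft³ left
storage unit 2: place 28 ft³, 22 ft³ left
storage unit 2: place 21 ft³, 1 ft³ left
storage unit 3: place 19 ft³, 31 ft³ left
storage unit 3: place 18 ft³, 13 ft³ left
storage unit 4: place 15 ft³, 35 ft³ left
storage unit 4: place 14 ft³, 21 ft³ left
storage unit 3: place 12 ft³, 1 ft³ left
storage unit 4: place 10 ft³, 11 ft³ left
storage unit 1: place 8 ft³, 0 ft³ left
storage unit 4: place 8 ft³, 3 ft³ left
storage unit 5: place 8 ft³, 42 ft³ left
Final storage units: [42,8] [28,21] [19,18,12] [15,14,10,8] [8].

5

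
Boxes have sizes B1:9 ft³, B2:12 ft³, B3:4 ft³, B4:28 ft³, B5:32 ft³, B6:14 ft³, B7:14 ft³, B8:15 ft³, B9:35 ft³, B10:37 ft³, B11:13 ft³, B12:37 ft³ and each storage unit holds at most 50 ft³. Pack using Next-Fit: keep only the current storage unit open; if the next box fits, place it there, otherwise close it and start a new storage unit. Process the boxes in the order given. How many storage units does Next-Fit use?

7

B1 (9 ft³) → storage unit 1 (remaining 41 ft³)
B2 (12 ft³) → storage unit 1 (remaining 29 ft³)
B3 (4 ft³) → storage unit 1 (remaining 25 ft³)
B4 (28 ft³) → storage unit 2 (remaining 22 ft³)
B5 (32 ft³) → storage unit 3 (remaining 18 ft³)
B6 (14 ft³) → storage unit 3 (remaining 4 ft³)
B7 (14 ft³) → storage unit 4 (remaining 36 ft³)
B8 (15 ft³) → storage unit 4 (remaining 21 ft³)
B9 (35 ft³) → storage unit 5 (remaining 15 ft³)
B10 (37 ft³) → storage unit 6 (remaining 13 ft³)
B11 (13 ft³) → storage unit 6 (remaining 0 ft³)
B12 (37 ft³) → storage unit 7 (remaining 13 ft³)
Final storage units: [9,12,4] [28] [32,14] [14,15] [35] [37,13] [37].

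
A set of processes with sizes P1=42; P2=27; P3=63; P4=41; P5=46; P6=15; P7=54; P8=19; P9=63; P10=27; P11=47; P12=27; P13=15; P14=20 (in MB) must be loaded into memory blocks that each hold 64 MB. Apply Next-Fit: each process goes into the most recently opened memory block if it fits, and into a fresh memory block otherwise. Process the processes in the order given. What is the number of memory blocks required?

11

Put P1 (42 MB) in memory block 1; 22 MB remain.
Put P2 (27 MB) in memory block 2; 37 MB remain.
Put P3 (63 MB) in memory block 3; 1 MB remain.
Put P4 (41 MB) in memory block 4; 23 MB remain.
Put P5 (46 MB) in memory block 5; 18 MB remain.
Put P6 (15 MB) in memory block 5; 3 MB remain.
Put P7 (54 MB) in memory block 6; 10 MB remain.
Put P8 (19 MB) in memory block 7; 45 MB remain.
Put P9 (63 MB) in memory block 8; 1 MB remain.
Put P10 (27 MB) in memory block 9; 37 MB remain.
Put P11 (47 MB) in memory block 10; 17 MB remain.
Put P12 (27 MB) in memory block 11; 37 MB remain.
Put P13 (15 MB) in memory block 11; 22 MB remain.
Put P14 (20 MB) in memory block 11; 2 MB remain.
Final memory blocks: [42] [27] [63] [41] [46,15] [54] [19] [63] [27] [47] [27,15,20].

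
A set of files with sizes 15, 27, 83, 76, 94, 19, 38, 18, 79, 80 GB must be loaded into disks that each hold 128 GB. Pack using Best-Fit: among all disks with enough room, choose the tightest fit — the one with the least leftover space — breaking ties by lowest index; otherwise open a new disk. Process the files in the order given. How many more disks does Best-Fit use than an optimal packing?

Best-Fit: [15,27,83] [76,38] [94,19] [18,79] [80] → 5 disks.
Total size 529 GB; any packing needs at least ⌈529/128⌉ = 5 disks.
So 5 is already optimal.

0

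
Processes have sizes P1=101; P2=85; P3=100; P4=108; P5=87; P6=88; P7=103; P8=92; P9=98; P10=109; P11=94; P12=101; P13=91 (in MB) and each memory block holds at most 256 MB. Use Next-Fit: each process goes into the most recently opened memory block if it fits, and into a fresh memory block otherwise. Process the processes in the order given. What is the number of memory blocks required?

P1 (101 MB) → memory block 1 (remaining 155 MB)
P2 (85 MB) → memory block 1 (remaining 70 MB)
P3 (100 MB) → memory block 2 (remaining 156 MB)
P4 (108 MB) → memory block 2 (remaining 48 MB)
P5 (87 MB) → memory block 3 (remaining 169 MB)
P6 (88 MB) → memory block 3 (remaining 81 MB)
P7 (103 MB) → memory block 4 (remaining 153 MB)
P8 (92 MB) → memory block 4 (remaining 61 MB)
P9 (98 MB) → memory block 5 (remaining 158 MB)
P10 (109 MB) → memory block 5 (remaining 49 MB)
P11 (94 MB) → memory block 6 (remaining 162 MB)
P12 (101 MB) → memory block 6 (remaining 61 MB)
P13 (91 MB) → memory block 7 (remaining 165 MB)
Final memory blocks: [101,85] [100,108] [87,88] [103,92] [98,109] [94,101] [91].

7 memory blocks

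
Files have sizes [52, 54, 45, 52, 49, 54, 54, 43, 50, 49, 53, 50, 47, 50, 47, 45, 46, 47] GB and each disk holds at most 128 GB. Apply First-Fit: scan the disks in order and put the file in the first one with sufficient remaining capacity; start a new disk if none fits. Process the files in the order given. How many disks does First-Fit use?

9

Put 52 GB in disk 1; 76 GB remain.
Put 54 GB in disk 1; 22 GB remain.
Put 45 GB in disk 2; 83 GB remain.
Put 52 GB in disk 2; 31 GB remain.
Put 49 GB in disk 3; 79 GB remain.
Put 54 GB in disk 3; 25 GB remain.
Put 54 GB in disk 4; 74 GB remain.
Put 43 GB in disk 4; 31 GB remain.
Put 50 GB in disk 5; 78 GB remain.
Put 49 GB in disk 5; 29 GB remain.
Put 53 GB in disk 6; 75 GB remain.
Put 50 GB in disk 6; 25 GB remain.
Put 47 GB in disk 7; 81 GB remain.
Put 50 GB in disk 7; 31 GB remain.
Put 47 GB in disk 8; 81 GB remain.
Put 45 GB in disk 8; 36 GB remain.
Put 46 GB in disk 9; 82 GB remain.
Put 47 GB in disk 9; 35 GB remain.
Final disks: [52,54] [45,52] [49,54] [54,43] [50,49] [53,50] [47,50] [47,45] [46,47].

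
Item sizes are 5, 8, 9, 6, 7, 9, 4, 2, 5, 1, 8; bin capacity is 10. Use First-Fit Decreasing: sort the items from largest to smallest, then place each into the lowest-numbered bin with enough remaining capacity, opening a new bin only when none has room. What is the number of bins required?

Sorted descending: 9, 9, 8, 8, 7, 6, 5, 5, 4, 2, 1.
9 → bin 1 (remaining 1)
9 → bin 2 (remaining 1)
8 → bin 3 (remaining 2)
8 → bin 4 (remaining 2)
7 → bin 5 (remaining 3)
6 → bin 6 (remaining 4)
5 → bin 7 (remaining 5)
5 → bin 7 (remaining 0)
4 → bin 6 (remaining 0)
2 → bin 3 (remaining 0)
1 → bin 1 (remaining 0)

7 bins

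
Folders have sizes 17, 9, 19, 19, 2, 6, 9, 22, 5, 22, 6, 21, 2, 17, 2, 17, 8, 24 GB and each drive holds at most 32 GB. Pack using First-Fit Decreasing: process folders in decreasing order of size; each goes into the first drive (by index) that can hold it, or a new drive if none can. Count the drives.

Sorted descending: 24, 22, 22, 21, 19, 19, 17, 17, 17, 9, 9, 8, 6, 6, 5, 2, 2, 2.
24 GB → drive 1 (remaining 8 GB)
22 GB → drive 2 (remaining 10 GB)
22 GB → drive 3 (remaining 10 GB)
21 GB → drive 4 (remaining 11 GB)
19 GB → drive 5 (remaining 13 GB)
19 GB → drive 6 (remaining 13 GB)
17 GB → drive 7 (remaining 15 GB)
17 GB → drive 8 (remaining 15 GB)
17 GB → drive 9 (remaining 15 GB)
9 GB → drive 2 (remaining 1 GB)
9 GB → drive 3 (remaining 1 GB)
8 GB → drive 1 (remaining 0 GB)
6 GB → drive 4 (remaining 5 GB)
6 GB → drive 5 (remaining 7 GB)
5 GB → drive 4 (remaining 0 GB)
2 GB → drive 5 (remaining 5 GB)
2 GB → drive 5 (remaining 3 GB)
2 GB → drive 5 (remaining 1 GB)
Final drives: [24,8] [22,9] [22,9] [21,6,5] [19,6,2,2,2] [19] [17] [17] [17].

9 drives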